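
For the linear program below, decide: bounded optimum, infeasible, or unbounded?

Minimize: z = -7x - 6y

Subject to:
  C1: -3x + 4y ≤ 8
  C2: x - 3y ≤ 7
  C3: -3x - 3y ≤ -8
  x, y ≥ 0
Feasible point: (1, 2) satisfies every constraint, so the LP is feasible.
Direction d = (4, 3): for each constraint row a, a·d ≤ 0 —
  (-3)(4) + (4)(3) = 0 ≤ 0
  (1)(4) + (-3)(3) = -5 ≤ 0
  (-3)(4) + (-3)(3) = -21 ≤ 0
and d ≥ 0, so (1, 2) + t·d stays feasible for every t ≥ 0. Along this ray z = -7x - 6y changes by -46 per unit t, so z → −∞.

Unbounded: there is a feasible ray along which z → −∞.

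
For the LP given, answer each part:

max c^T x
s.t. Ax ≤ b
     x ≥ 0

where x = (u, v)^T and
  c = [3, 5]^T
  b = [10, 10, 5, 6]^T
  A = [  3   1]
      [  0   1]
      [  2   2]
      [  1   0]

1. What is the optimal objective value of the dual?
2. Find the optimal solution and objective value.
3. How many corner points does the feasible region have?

1. 12.5 (by strong duality, equal to the primal optimum)
2. u = 0, v = 2.5, z = 12.5
3. 3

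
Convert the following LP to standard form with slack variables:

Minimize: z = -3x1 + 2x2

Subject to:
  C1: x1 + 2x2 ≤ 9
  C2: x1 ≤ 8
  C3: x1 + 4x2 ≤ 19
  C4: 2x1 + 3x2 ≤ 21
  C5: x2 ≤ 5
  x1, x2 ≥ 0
min z = -3x1 + 2x2

s.t.
  x1 + 2x2 + s1 = 9
  x1 + s2 = 8
  x1 + 4x2 + s3 = 19
  2x1 + 3x2 + s4 = 21
  x2 + s5 = 5
  x1, x2, s1, s2, s3, s4, s5 ≥ 0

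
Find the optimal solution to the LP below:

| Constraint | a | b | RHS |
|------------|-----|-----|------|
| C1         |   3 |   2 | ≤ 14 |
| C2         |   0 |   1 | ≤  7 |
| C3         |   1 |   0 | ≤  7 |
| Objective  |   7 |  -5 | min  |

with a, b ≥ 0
Each vertex is the intersection of two constraint boundaries that also satisfies all remaining constraints:
  a = 0 and b = 0 → (0, 0)
  3a + 2b = 14 and b = 0 → (4.667, 0)
  3a + 2b = 14 and b = 7 → (0, 7)

Evaluating z = 7a - 5b at each vertex:
  (0, 0): z = 0
  (4.667, 0): z = 32.67
  (0, 7): z = -35

The minimum is at (0, 7) with z = -35.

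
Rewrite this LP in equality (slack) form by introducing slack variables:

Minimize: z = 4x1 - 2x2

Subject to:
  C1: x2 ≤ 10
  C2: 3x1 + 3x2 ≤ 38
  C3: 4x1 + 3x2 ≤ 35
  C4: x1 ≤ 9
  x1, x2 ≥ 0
min z = 4x1 - 2x2

s.t.
  x2 + s1 = 10
  3x1 + 3x2 + s2 = 38
  4x1 + 3x2 + s3 = 35
  x1 + s4 = 9
  x1, x2, s1, s2, s3, s4 ≥ 0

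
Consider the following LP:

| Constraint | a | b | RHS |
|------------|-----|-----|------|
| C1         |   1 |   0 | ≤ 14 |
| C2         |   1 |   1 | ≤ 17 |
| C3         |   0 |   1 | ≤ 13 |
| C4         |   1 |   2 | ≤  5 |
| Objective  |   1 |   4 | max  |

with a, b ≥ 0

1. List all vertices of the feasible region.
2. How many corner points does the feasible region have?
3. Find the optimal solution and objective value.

1. (0, 0), (5, 0), (0, 2.5)
2. 3
3. a = 0, b = 2.5, z = 10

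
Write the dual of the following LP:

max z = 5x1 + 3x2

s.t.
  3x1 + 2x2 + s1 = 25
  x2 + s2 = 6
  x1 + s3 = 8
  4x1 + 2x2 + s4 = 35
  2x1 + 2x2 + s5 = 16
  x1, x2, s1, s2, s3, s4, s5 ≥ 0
Minimize: z = 25y1 + 6y2 + 8y3 + 35y4 + 16y5

Subject to:
  C1: -3y1 - y3 - 4y4 - 2y5 ≤ -5
  C2: -2y1 - y2 - 2y4 - 2y5 ≤ -3
  y1, y2, y3, y4, y5 ≥ 0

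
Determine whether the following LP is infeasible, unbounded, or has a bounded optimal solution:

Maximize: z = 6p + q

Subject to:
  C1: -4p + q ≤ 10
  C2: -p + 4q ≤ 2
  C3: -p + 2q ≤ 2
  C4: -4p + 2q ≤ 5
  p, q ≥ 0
Feasible point: (0, 0) satisfies every constraint, so the LP is feasible.
Direction d = (1, 0): for each constraint row a, a·d ≤ 0 —
  (-4)(1) + (1)(0) = -4 ≤ 0
  (-1)(1) + (4)(0) = -1 ≤ 0
  (-1)(1) + (2)(0) = -1 ≤ 0
  (-4)(1) + (2)(0) = -4 ≤ 0
and d ≥ 0, so (0, 0) + t·d stays feasible for every t ≥ 0. Along this ray z = 6p + q changes by 6 per unit t, so z → +∞.

The LP is unbounded; z can be made arbitrarily large.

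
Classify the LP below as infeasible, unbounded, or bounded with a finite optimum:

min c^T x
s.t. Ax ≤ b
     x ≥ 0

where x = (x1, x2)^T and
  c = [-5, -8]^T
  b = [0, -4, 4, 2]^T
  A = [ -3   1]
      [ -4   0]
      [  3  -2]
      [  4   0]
One constraint requires 4x1 ≤ 2, while the constraint -4x1 ≤ -4 is equivalent to 4x1 ≥ 4. Together they would need 4 ≤ 4x1 ≤ 2, which is impossible since 4 > 2. No point satisfies all constraints.

Infeasible: no point satisfies all constraints simultaneously.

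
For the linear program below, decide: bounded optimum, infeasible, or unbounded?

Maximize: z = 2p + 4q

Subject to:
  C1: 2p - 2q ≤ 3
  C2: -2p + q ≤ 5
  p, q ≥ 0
Feasible point: (0, 0) satisfies every constraint, so the LP is feasible.
Direction d = (1, 1): for each constraint row a, a·d ≤ 0 —
  (2)(1) + (-2)(1) = 0 ≤ 0
  (-2)(1) + (1)(1) = -1 ≤ 0
and d ≥ 0, so (0, 0) + t·d stays feasible for every t ≥ 0. Along this ray z = 2p + 4q changes by 6 per unit t, so z → +∞.

Unbounded: there is a feasible ray along which z → +∞.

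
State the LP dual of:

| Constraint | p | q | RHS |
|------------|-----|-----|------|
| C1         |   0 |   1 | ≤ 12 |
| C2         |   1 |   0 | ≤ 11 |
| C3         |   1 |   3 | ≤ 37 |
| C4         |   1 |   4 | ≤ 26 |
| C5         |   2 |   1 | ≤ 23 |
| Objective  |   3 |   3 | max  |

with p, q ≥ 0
Minimize: z = 12y1 + 11y2 + 37y3 + 26y4 + 23y5

Subject to:
  C1: -y2 - y3 - y4 - 2y5 ≤ -3
  C2: -y1 - 3y3 - 4y4 - y5 ≤ -3
  y1, y2, y3, y4, y5 ≥ 0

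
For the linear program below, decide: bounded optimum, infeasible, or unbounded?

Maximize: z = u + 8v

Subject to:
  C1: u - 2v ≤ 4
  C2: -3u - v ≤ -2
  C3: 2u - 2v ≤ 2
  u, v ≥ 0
Feasible point: (1, 0) satisfies every constraint, so the LP is feasible.
Direction d = (0, 1): for each constraint row a, a·d ≤ 0 —
  (1)(0) + (-2)(1) = -2 ≤ 0
  (-3)(0) + (-1)(1) = -1 ≤ 0
  (2)(0) + (-2)(1) = -2 ≤ 0
and d ≥ 0, so (1, 0) + t·d stays feasible for every t ≥ 0. Along this ray z = u + 8v changes by 8 per unit t, so z → +∞.

The LP is unbounded; z can be made arbitrarily large.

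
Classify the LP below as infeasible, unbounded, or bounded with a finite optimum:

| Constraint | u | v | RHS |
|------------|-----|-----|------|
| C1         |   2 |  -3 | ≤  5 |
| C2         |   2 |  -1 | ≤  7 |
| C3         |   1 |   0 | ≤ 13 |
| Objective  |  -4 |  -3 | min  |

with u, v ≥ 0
Feasible point: (0, 0) satisfies every constraint, so the LP is feasible.
Direction d = (0, 1): for each constraint row a, a·d ≤ 0 —
  (2)(0) + (-3)(1) = -3 ≤ 0
  (2)(0) + (-1)(1) = -1 ≤ 0
  (1)(0) + (0)(1) = 0 ≤ 0
and d ≥ 0, so (0, 0) + t·d stays feasible for every t ≥ 0. Along this ray z = -4u - 3v changes by -3 per unit t, so z → −∞.

Unbounded — the objective can decrease without bound over the feasible region.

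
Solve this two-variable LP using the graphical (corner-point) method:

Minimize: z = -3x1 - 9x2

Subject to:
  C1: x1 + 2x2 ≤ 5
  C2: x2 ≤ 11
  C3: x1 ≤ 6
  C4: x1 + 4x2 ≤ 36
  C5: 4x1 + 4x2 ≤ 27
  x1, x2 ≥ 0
x1 = 0, x2 = 2.5, z = -22.5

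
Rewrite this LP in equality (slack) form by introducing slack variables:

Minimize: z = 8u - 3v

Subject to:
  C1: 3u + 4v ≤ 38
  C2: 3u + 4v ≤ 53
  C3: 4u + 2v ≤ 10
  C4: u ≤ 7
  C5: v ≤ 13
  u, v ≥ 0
min z = 8u - 3v

s.t.
  3u + 4v + s1 = 38
  3u + 4v + s2 = 53
  4u + 2v + s3 = 10
  u + s4 = 7
  v + s5 = 13
  u, v, s1, s2, s3, s4, s5 ≥ 0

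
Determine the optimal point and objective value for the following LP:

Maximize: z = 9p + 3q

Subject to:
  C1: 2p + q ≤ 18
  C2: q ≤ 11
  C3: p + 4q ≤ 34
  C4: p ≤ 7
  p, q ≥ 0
p = 7, q = 4, z = 75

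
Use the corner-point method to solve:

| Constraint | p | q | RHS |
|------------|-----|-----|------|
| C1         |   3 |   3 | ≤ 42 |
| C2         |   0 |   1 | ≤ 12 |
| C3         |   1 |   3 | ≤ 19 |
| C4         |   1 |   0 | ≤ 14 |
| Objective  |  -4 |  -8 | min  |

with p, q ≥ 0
Each vertex is the intersection of two constraint boundaries that also satisfies all remaining constraints:
  p = 0 and q = 0 → (0, 0)
  3p + 3q = 42 and p = 14 → (14, 0)
  3p + 3q = 42 and p + 3q = 19 → (11.5, 2.5)
  p + 3q = 19 and p = 0 → (0, 6.333)

Evaluating z = -4p - 8q at each vertex:
  (0, 0): z = 0
  (14, 0): z = -56
  (11.5, 2.5): z = -66
  (0, 6.333): z = -50.67

The minimum is at (11.5, 2.5) with z = -66.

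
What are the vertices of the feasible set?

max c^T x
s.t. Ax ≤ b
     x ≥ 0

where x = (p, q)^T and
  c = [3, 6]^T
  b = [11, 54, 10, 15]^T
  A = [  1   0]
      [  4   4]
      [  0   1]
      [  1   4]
Each vertex is the intersection of two constraint boundaries that also satisfies all remaining constraints:
  p = 0 and q = 0 → (0, 0)
  p = 11 and q = 0 → (11, 0)
  p = 11 and p + 4q = 15 → (11, 1)
  p + 4q = 15 and p = 0 → (0, 3.75)

Vertices: (0, 0), (11, 0), (11, 1), (0, 3.75)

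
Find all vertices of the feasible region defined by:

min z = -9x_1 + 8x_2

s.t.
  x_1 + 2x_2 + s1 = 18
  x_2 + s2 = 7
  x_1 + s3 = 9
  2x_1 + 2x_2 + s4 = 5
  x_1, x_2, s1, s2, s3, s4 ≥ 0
Each vertex is the intersection of two constraint boundaries that also satisfies all remaining constraints:
  x_1 = 0 and x_2 = 0 → (0, 0)
  2x_1 + 2x_2 = 5 and x_2 = 0 → (2.5, 0)
  2x_1 + 2x_2 = 5 and x_1 = 0 → (0, 2.5)

Vertices: (0, 0), (2.5, 0), (0, 2.5)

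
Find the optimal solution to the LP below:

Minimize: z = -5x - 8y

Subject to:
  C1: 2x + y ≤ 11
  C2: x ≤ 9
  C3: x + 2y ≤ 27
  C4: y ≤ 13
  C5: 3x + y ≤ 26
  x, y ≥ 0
x = 0, y = 11, z = -88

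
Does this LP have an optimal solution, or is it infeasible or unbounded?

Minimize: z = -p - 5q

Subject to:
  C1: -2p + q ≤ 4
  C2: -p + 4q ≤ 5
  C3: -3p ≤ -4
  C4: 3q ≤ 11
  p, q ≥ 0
Feasible point: (2, 0) satisfies every constraint, so the LP is feasible.
Direction d = (1, 0): for each constraint row a, a·d ≤ 0 —
  (-2)(1) + (1)(0) = -2 ≤ 0
  (-1)(1) + (4)(0) = -1 ≤ 0
  (-3)(1) + (0)(0) = -3 ≤ 0
  (0)(1) + (3)(0) = 0 ≤ 0
and d ≥ 0, so (2, 0) + t·d stays feasible for every t ≥ 0. Along this ray z = -p - 5q changes by -1 per unit t, so z → −∞.

The LP is unbounded; z can be made arbitrarily small.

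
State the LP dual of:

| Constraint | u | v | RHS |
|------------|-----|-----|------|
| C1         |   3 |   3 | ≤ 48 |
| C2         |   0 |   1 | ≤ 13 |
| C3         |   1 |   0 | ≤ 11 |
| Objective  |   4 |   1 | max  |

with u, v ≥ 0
Minimize: z = 48y1 + 13y2 + 11y3

Subject to:
  C1: -3y1 - y3 ≤ -4
  C2: -3y1 - y2 ≤ -1
  y1, y2, y3 ≥ 0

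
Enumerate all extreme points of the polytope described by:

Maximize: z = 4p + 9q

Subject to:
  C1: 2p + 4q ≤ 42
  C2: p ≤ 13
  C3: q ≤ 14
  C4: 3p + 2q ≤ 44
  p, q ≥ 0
Each vertex is the intersection of two constraint boundaries that also satisfies all remaining constraints:
  p = 0 and q = 0 → (0, 0)
  p = 13 and q = 0 → (13, 0)
  p = 13 and 3p + 2q = 44 → (13, 2.5)
  2p + 4q = 42 and 3p + 2q = 44 → (11.5, 4.75)
  2p + 4q = 42 and p = 0 → (0, 10.5)

Vertices: (0, 0), (13, 0), (13, 2.5), (11.5, 4.75), (0, 10.5)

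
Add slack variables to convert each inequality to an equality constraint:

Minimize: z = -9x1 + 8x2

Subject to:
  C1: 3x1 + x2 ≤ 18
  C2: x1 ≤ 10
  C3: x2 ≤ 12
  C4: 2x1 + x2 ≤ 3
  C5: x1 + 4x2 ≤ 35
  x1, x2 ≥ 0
min z = -9x1 + 8x2

s.t.
  3x1 + x2 + s1 = 18
  x1 + s2 = 10
  x2 + s3 = 12
  2x1 + x2 + s4 = 3
  x1 + 4x2 + s5 = 35
  x1, x2, s1, s2, s3, s4, s5 ≥ 0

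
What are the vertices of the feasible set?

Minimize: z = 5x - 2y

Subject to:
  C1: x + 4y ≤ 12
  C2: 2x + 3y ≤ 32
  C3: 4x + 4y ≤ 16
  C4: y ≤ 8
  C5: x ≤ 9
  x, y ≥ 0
Each vertex is the intersection of two constraint boundaries that also satisfies all remaining constraints:
  x = 0 and y = 0 → (0, 0)
  4x + 4y = 16 and y = 0 → (4, 0)
  x + 4y = 12 and 4x + 4y = 16 → (1.333, 2.667)
  x + 4y = 12 and x = 0 → (0, 3)

Vertices: (0, 0), (4, 0), (1.333, 2.667), (0, 3)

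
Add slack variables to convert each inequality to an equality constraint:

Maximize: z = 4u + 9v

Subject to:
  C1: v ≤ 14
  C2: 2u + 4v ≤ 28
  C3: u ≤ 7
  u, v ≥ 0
max z = 4u + 9v

s.t.
  v + s1 = 14
  2u + 4v + s2 = 28
  u + s3 = 7
  u, v, s1, s2, s3 ≥ 0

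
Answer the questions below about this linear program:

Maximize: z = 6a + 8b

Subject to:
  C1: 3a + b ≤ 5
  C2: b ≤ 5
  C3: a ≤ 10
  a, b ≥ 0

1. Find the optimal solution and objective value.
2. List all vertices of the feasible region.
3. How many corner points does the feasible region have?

1. a = 0, b = 5, z = 40
2. (0, 0), (1.667, 0), (0, 5)
3. 3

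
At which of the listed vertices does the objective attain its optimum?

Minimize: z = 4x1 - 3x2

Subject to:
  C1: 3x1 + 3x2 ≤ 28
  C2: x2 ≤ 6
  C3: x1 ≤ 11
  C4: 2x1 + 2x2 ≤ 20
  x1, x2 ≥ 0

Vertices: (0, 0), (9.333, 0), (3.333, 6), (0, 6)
Evaluating z = 4x1 - 3x2 at each vertex:
  (0, 0): z = 0
  (9.333, 0): z = 37.33
  (3.333, 6): z = -4.667
  (0, 6): z = -18

The smallest value is z = -18, attained at (0, 6).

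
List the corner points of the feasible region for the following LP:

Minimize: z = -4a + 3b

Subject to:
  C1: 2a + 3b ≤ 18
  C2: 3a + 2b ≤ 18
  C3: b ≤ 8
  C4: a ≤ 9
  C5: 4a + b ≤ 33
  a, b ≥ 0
Each vertex is the intersection of two constraint boundaries that also satisfies all remaining constraints:
  a = 0 and b = 0 → (0, 0)
  3a + 2b = 18 and b = 0 → (6, 0)
  2a + 3b = 18 and 3a + 2b = 18 → (3.6, 3.6)
  2a + 3b = 18 and a = 0 → (0, 6)

Vertices: (0, 0), (6, 0), (3.6, 3.6), (0, 6)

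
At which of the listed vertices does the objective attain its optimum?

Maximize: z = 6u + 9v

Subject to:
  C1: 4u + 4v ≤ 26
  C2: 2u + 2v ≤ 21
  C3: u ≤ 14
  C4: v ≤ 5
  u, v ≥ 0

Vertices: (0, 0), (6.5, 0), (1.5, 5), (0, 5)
Evaluating z = 6u + 9v at each vertex:
  (0, 0): z = 0
  (6.5, 0): z = 39
  (1.5, 5): z = 54
  (0, 5): z = 45

The largest value is z = 54, attained at (1.5, 5).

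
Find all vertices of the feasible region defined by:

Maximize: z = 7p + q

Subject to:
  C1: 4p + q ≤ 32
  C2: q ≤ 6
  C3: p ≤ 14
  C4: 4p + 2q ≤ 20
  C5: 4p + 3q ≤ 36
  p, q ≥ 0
Each vertex is the intersection of two constraint boundaries that also satisfies all remaining constraints:
  p = 0 and q = 0 → (0, 0)
  4p + 2q = 20 and q = 0 → (5, 0)
  q = 6 and 4p + 2q = 20 → (2, 6)
  q = 6 and p = 0 → (0, 6)

Vertices: (0, 0), (5, 0), (2, 6), (0, 6)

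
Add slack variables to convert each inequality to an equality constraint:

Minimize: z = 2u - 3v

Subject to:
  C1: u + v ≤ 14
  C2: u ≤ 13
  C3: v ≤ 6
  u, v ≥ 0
min z = 2u - 3v

s.t.
  u + v + s1 = 14
  u + s2 = 13
  v + s3 = 6
  u, v, s1, s2, s3 ≥ 0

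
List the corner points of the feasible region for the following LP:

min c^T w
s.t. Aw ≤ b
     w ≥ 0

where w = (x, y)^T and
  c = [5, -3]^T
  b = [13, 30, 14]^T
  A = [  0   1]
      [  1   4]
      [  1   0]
Each vertex is the intersection of two constraint boundaries that also satisfies all remaining constraints:
  x = 0 and y = 0 → (0, 0)
  x = 14 and y = 0 → (14, 0)
  x + 4y = 30 and x = 14 → (14, 4)
  x + 4y = 30 and x = 0 → (0, 7.5)

Vertices: (0, 0), (14, 0), (14, 4), (0, 7.5)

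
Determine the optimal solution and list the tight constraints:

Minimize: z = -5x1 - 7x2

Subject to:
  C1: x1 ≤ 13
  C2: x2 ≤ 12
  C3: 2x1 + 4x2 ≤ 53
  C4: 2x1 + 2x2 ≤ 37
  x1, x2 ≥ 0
Optimal: x1 = 10.5, x2 = 8
Binding: C3, C4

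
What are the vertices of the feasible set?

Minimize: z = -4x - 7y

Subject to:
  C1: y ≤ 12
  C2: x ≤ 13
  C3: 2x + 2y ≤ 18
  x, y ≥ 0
Each vertex is the intersection of two constraint boundaries that also satisfies all remaining constraints:
  x = 0 and y = 0 → (0, 0)
  2x + 2y = 18 and y = 0 → (9, 0)
  2x + 2y = 18 and x = 0 → (0, 9)

Vertices: (0, 0), (9, 0), (0, 9)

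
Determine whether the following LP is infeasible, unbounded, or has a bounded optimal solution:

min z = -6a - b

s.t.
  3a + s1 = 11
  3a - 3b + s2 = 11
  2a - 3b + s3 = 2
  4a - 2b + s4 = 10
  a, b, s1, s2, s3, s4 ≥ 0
Feasible point: (0, 0) satisfies every constraint, so the LP is feasible.
Direction d = (0, 1): for each constraint row a, a·d ≤ 0 —
  (3)(0) + (0)(1) = 0 ≤ 0
  (3)(0) + (-3)(1) = -3 ≤ 0
  (2)(0) + (-3)(1) = -3 ≤ 0
  (4)(0) + (-2)(1) = -2 ≤ 0
and d ≥ 0, so (0, 0) + t·d stays feasible for every t ≥ 0. Along this ray z = -6a - b changes by -1 per unit t, so z → −∞.

Unbounded: there is a feasible ray along which z → −∞.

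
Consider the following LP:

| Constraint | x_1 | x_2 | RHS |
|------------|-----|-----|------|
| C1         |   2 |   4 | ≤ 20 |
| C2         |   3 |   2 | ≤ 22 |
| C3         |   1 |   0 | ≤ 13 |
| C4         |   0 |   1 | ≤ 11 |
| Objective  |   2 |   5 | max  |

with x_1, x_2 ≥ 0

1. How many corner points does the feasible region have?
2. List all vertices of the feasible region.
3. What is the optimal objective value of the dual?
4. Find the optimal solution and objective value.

1. 4
2. (0, 0), (7.333, 0), (6, 2), (0, 5)
3. 25 (by strong duality, equal to the primal optimum)
4. x_1 = 0, x_2 = 5, z = 25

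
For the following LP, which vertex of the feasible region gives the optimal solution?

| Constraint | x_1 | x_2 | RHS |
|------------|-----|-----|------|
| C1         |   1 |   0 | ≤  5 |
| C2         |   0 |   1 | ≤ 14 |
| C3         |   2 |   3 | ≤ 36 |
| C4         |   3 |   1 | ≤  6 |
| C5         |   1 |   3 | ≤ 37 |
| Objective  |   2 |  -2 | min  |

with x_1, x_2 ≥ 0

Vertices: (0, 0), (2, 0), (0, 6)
(0, 6) with z = -12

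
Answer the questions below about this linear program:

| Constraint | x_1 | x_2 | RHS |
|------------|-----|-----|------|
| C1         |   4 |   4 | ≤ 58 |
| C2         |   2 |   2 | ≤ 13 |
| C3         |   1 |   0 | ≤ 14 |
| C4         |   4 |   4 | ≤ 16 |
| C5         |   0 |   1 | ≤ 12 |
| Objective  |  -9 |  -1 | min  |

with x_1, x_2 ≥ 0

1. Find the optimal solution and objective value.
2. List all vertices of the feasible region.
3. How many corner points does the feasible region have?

1. x_1 = 4, x_2 = 0, z = -36
2. (0, 0), (4, 0), (0, 4)
3. 3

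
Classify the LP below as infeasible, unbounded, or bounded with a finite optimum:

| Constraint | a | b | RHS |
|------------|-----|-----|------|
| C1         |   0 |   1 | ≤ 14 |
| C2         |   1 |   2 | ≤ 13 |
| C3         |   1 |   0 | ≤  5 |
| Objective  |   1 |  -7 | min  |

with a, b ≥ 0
The point (0, 6.5) satisfies every constraint, so the LP is feasible; the constraints give a ≤ 5 and b ≤ 14, which with a, b ≥ 0 keep the feasible region inside a bounded box. A feasible, bounded LP attains a finite optimum at a vertex.

Evaluating z = a - 7b at each vertex:
  (0, 0): z = 0
  (5, 0): z = 5
  (5, 4): z = -23
  (0, 6.5): z = -45.5

Bounded optimum: z* = -45.5 at (0, 6.5).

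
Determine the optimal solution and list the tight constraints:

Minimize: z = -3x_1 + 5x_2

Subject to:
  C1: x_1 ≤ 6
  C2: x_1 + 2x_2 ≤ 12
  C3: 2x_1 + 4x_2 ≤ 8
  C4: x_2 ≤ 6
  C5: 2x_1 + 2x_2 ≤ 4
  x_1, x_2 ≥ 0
Optimal: x_1 = 2, x_2 = 0
Slack at optimum:
  C1: slack = 4
  C2: slack = 10
  C3: slack = 4
  C4: slack = 6
  C5: slack = 0 (binding)
  x_1 ≥ 0: x_1 = 2
  x_2 ≥ 0: x_2 = 0 (binding)
Binding constraints: C5, x_2 ≥ 0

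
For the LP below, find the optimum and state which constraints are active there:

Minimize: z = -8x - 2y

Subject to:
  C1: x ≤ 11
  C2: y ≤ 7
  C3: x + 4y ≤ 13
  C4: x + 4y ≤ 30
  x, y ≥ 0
Optimal: x = 11, y = 0.5
Slack at optimum:
  C1: slack = 0 (binding)
  C2: slack = 6.5
  C3: slack = 0 (binding)
  C4: slack = 17
  x ≥ 0: x = 11
  y ≥ 0: y = 0.5
Binding constraints: C1, C3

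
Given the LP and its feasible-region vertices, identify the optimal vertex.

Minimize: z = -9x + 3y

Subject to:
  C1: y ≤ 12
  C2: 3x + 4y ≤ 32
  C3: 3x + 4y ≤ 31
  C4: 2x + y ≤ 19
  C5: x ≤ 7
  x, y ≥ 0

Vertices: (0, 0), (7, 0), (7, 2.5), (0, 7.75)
Evaluating z = -9x + 3y at each vertex:
  (0, 0): z = 0
  (7, 0): z = -63
  (7, 2.5): z = -55.5
  (0, 7.75): z = 23.25

The smallest value is z = -63, attained at (7, 0).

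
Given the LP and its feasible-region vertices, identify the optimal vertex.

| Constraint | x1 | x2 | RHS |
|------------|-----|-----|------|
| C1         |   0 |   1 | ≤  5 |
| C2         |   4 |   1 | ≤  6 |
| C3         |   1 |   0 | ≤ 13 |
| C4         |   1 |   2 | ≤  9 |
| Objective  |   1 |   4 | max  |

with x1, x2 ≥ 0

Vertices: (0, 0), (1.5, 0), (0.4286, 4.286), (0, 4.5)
(0, 4.5) with z = 18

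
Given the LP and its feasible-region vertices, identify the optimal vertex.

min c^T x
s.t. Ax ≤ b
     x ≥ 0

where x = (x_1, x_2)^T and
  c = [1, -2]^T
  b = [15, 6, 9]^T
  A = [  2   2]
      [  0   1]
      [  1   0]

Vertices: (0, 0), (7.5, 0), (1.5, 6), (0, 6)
Evaluating z = x_1 - 2x_2 at each vertex:
  (0, 0): z = 0
  (7.5, 0): z = 7.5
  (1.5, 6): z = -10.5
  (0, 6): z = -12

The smallest value is z = -12, attained at (0, 6).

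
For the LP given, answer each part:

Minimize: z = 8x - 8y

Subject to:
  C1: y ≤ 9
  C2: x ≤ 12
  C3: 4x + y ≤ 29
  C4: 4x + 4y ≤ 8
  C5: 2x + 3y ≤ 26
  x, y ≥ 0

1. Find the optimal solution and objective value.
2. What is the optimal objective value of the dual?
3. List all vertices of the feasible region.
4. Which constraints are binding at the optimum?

1. x = 0, y = 2, z = -16
2. -16 (by strong duality, equal to the primal optimum)
3. (0, 0), (2, 0), (0, 2)
4. C4, x ≥ 0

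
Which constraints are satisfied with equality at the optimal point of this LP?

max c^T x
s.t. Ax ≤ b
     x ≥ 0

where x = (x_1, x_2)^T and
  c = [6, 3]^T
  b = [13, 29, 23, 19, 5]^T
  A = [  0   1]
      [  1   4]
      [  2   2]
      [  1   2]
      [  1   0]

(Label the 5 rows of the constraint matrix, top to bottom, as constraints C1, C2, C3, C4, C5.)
Optimal: x_1 = 5, x_2 = 6
Slack at optimum:
  C1: slack = 7
  C2: slack = 0 (binding)
  C3: slack = 1
  C4: slack = 2
  C5: slack = 0 (binding)
  x_1 ≥ 0: x_1 = 5
  x_2 ≥ 0: x_2 = 6
Binding constraints: C2, C5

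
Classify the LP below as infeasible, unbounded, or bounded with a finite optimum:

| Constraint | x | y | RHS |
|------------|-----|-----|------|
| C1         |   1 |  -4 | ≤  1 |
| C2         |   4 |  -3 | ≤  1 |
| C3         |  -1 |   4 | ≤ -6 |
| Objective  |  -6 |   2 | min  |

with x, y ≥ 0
C1 requires x - 4y ≤ 1, while C3 (-x + 4y ≤ -6) is equivalent to x - 4y ≥ 6. Together they would need 6 ≤ x - 4y ≤ 1, which is impossible since 6 > 1. No point satisfies all constraints.

Infeasible: no point satisfies all constraints simultaneously.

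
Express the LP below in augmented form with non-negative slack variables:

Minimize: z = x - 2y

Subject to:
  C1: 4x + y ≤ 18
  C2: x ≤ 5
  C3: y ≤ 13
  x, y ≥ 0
min z = x - 2y

s.t.
  4x + y + s1 = 18
  x + s2 = 5
  y + s3 = 13
  x, y, s1, s2, s3 ≥ 0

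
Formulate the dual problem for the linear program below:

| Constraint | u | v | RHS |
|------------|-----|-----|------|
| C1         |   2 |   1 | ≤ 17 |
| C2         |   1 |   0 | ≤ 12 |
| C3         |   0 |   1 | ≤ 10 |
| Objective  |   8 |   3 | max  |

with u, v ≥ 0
Minimize: z = 17y1 + 12y2 + 10y3

Subject to:
  C1: -2y1 - y2 ≤ -8
  C2: -y1 - y3 ≤ -3
  y1, y2, y3 ≥ 0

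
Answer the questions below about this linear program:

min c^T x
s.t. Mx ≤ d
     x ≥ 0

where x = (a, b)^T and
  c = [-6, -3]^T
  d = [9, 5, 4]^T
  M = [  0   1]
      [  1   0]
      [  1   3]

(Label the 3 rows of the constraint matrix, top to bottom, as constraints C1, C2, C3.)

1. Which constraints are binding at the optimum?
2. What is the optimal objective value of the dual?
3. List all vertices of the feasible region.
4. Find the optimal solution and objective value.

1. C3, b ≥ 0
2. -24 (by strong duality, equal to the primal optimum)
3. (0, 0), (4, 0), (0, 1.333)
4. a = 4, b = 0, z = -24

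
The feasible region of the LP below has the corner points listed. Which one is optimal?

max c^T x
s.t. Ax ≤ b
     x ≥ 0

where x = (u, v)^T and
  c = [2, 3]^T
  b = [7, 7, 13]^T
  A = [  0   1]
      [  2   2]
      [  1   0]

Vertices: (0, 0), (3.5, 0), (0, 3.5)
Evaluating z = 2u + 3v at each vertex:
  (0, 0): z = 0
  (3.5, 0): z = 7
  (0, 3.5): z = 10.5

The largest value is z = 10.5, attained at (0, 3.5).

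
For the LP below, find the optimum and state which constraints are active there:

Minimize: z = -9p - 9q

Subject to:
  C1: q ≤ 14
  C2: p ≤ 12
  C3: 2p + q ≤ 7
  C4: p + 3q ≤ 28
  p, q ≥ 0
Optimal: p = 0, q = 7
Slack at optimum:
  C1: slack = 7
  C2: slack = 12
  C3: slack = 0 (binding)
  C4: slack = 7
  p ≥ 0: p = 0 (binding)
  q ≥ 0: q = 7
Binding constraints: C3, p ≥ 0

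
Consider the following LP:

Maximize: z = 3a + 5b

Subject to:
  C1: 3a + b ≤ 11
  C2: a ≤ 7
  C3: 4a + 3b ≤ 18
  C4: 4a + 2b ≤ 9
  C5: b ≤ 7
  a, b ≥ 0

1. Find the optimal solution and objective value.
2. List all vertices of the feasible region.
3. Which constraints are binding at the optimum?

1. a = 0, b = 4.5, z = 22.5
2. (0, 0), (2.25, 0), (0, 4.5)
3. C4, a ≥ 0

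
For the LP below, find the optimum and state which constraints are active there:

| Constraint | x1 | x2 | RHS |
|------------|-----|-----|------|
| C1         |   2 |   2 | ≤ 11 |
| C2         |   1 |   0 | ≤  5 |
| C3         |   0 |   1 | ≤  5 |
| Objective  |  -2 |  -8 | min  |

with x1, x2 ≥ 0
Optimal: x1 = 0.5, x2 = 5
Slack at optimum:
  C1: slack = 0 (binding)
  C2: slack = 4.5
  C3: slack = 0 (binding)
  x1 ≥ 0: x1 = 0.5
  x2 ≥ 0: x2 = 5
Binding constraints: C1, C3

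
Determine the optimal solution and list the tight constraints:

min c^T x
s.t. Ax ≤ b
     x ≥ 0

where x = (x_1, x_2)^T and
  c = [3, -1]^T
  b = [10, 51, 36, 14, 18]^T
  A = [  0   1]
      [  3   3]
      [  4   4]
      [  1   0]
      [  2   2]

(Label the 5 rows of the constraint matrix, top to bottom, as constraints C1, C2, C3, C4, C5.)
Optimal: x_1 = 0, x_2 = 9
Binding: C3, C5, x_1 ≥ 0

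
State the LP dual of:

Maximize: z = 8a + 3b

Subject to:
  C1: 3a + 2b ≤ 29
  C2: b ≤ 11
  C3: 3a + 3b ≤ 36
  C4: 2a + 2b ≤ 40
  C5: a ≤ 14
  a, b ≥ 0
Minimize: z = 29y1 + 11y2 + 36y3 + 40y4 + 14y5

Subject to:
  C1: -3y1 - 3y3 - 2y4 - y5 ≤ -8
  C2: -2y1 - y2 - 3y3 - 2y4 ≤ -3
  y1, y2, y3, y4, y5 ≥ 0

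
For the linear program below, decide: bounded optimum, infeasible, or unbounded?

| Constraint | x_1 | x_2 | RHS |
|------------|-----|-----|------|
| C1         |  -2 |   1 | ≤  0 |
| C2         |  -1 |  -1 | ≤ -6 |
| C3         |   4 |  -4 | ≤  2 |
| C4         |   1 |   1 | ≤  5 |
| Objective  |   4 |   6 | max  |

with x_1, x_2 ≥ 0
C4 requires x_1 + x_2 ≤ 5, while C2 (-x_1 - x_2 ≤ -6) is equivalent to x_1 + x_2 ≥ 6. Together they would need 6 ≤ x_1 + x_2 ≤ 5, which is impossible since 6 > 5. No point satisfies all constraints.

The feasible region is empty; the LP is infeasible.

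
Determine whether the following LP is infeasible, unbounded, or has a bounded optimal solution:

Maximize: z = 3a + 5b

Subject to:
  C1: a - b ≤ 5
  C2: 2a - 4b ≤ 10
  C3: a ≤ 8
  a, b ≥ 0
Feasible point: (0, 0) satisfies every constraint, so the LP is feasible.
Direction d = (0, 1): for each constraint row a, a·d ≤ 0 —
  (1)(0) + (-1)(1) = -1 ≤ 0
  (2)(0) + (-4)(1) = -4 ≤ 0
  (1)(0) + (0)(1) = 0 ≤ 0
and d ≥ 0, so (0, 0) + t·d stays feasible for every t ≥ 0. Along this ray z = 3a + 5b changes by 5 per unit t, so z → +∞.

Unbounded: there is a feasible ray along which z → +∞.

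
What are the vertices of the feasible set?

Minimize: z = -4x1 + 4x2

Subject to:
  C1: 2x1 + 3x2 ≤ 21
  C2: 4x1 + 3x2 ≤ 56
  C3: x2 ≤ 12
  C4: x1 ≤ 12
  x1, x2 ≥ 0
Each vertex is the intersection of two constraint boundaries that also satisfies all remaining constraints:
  x1 = 0 and x2 = 0 → (0, 0)
  2x1 + 3x2 = 21 and x2 = 0 → (10.5, 0)
  2x1 + 3x2 = 21 and x1 = 0 → (0, 7)

Vertices: (0, 0), (10.5, 0), (0, 7)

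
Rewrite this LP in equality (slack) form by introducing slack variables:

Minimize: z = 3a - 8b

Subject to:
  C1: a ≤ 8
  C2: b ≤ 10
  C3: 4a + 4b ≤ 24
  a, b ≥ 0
min z = 3a - 8b

s.t.
  a + s1 = 8
  b + s2 = 10
  4a + 4b + s3 = 24
  a, b, s1, s2, s3 ≥ 0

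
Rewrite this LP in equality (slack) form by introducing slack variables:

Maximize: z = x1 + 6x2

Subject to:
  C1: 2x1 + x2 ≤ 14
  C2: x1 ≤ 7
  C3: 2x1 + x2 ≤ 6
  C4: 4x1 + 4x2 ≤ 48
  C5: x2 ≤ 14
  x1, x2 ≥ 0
max z = x1 + 6x2

s.t.
  2x1 + x2 + s1 = 14
  x1 + s2 = 7
  2x1 + x2 + s3 = 6
  4x1 + 4x2 + s4 = 48
  x2 + s5 = 14
  x1, x2, s1, s2, s3, s4, s5 ≥ 0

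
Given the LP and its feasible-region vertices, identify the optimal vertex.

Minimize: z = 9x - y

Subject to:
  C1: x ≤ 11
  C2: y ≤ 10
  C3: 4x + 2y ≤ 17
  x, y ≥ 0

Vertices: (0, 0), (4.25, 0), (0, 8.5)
Evaluating z = 9x - y at each vertex:
  (0, 0): z = 0
  (4.25, 0): z = 38.25
  (0, 8.5): z = -8.5

The smallest value is z = -8.5, attained at (0, 8.5).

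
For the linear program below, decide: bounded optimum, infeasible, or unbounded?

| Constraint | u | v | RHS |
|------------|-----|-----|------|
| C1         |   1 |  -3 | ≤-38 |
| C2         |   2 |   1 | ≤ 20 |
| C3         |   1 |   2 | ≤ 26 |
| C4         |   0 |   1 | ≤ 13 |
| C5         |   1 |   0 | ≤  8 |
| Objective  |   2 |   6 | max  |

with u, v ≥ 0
The point (0, 13) satisfies every constraint, so the LP is feasible; the constraints give u ≤ 8 and v ≤ 13, which with u, v ≥ 0 keep the feasible region inside a bounded box. A feasible, bounded LP attains a finite optimum at a vertex.

Evaluating z = 2u + 6v at each vertex:
  (0, 12.67): z = 76
  (0.4, 12.8): z = 77.6
  (0, 13): z = 78

Bounded optimum: z* = 78 at (0, 13).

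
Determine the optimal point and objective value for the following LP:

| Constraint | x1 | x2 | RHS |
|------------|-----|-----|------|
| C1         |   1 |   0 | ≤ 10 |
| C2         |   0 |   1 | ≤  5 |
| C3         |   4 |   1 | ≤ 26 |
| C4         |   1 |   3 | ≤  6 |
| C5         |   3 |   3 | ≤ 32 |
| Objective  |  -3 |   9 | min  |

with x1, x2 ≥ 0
Each vertex is the intersection of two constraint boundaries that also satisfies all remaining constraints:
  x1 = 0 and x2 = 0 → (0, 0)
  x1 + 3x2 = 6 and x2 = 0 → (6, 0)
  x1 + 3x2 = 6 and x1 = 0 → (0, 2)

Evaluating z = -3x1 + 9x2 at each vertex:
  (0, 0): z = 0
  (6, 0): z = -18
  (0, 2): z = 18

The minimum is at (6, 0) with z = -18.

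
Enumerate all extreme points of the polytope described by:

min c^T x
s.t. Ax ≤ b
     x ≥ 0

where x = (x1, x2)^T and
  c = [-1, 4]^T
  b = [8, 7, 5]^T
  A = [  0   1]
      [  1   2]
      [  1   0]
Each vertex is the intersection of two constraint boundaries that also satisfies all remaining constraints:
  x1 = 0 and x2 = 0 → (0, 0)
  x1 = 5 and x2 = 0 → (5, 0)
  x1 + 2x2 = 7 and x1 = 5 → (5, 1)
  x1 + 2x2 = 7 and x1 = 0 → (0, 3.5)

Vertices: (0, 0), (5, 0), (5, 1), (0, 3.5)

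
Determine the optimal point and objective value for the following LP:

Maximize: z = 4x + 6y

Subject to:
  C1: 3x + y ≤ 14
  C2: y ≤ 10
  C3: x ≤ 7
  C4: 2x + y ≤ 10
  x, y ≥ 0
Each vertex is the intersection of two constraint boundaries that also satisfies all remaining constraints:
  x = 0 and y = 0 → (0, 0)
  3x + y = 14 and y = 0 → (4.667, 0)
  3x + y = 14 and 2x + y = 10 → (4, 2)
  y = 10 and 2x + y = 10 → (0, 10)

Evaluating z = 4x + 6y at each vertex:
  (0, 0): z = 0
  (4.667, 0): z = 18.67
  (4, 2): z = 28
  (0, 10): z = 60

The maximum is at (0, 10) with z = 60.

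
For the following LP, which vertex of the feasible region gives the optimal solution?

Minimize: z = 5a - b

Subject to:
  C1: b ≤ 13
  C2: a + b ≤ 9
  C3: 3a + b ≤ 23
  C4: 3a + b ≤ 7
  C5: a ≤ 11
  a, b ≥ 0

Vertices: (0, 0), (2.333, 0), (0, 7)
Evaluating z = 5a - b at each vertex:
  (0, 0): z = 0
  (2.333, 0): z = 11.67
  (0, 7): z = -7

The smallest value is z = -7, attained at (0, 7).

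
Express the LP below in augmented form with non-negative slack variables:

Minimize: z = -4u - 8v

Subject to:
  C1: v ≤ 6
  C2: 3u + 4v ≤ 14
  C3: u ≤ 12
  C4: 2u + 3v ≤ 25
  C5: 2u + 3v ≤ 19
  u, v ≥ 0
min z = -4u - 8v

s.t.
  v + s1 = 6
  3u + 4v + s2 = 14
  u + s3 = 12
  2u + 3v + s4 = 25
  2u + 3v + s5 = 19
  u, v, s1, s2, s3, s4, s5 ≥ 0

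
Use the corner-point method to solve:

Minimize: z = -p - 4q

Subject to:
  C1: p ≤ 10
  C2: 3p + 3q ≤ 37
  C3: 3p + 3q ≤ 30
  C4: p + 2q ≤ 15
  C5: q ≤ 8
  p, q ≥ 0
Each vertex is the intersection of two constraint boundaries that also satisfies all remaining constraints:
  p = 0 and q = 0 → (0, 0)
  p = 10 and 3p + 3q = 30 → (10, 0)
  3p + 3q = 30 and p + 2q = 15 → (5, 5)
  p + 2q = 15 and p = 0 → (0, 7.5)

Evaluating z = -p - 4q at each vertex:
  (0, 0): z = 0
  (10, 0): z = -10
  (5, 5): z = -25
  (0, 7.5): z = -30

The minimum is at (0, 7.5) with z = -30.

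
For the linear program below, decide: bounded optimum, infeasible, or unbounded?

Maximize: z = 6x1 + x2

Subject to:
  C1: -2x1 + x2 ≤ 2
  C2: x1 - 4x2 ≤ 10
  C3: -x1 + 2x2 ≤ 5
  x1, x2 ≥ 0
Feasible point: (0, 0) satisfies every constraint, so the LP is feasible.
Direction d = (4, 1): for each constraint row a, a·d ≤ 0 —
  (-2)(4) + (1)(1) = -7 ≤ 0
  (1)(4) + (-4)(1) = 0 ≤ 0
  (-1)(4) + (2)(1) = -2 ≤ 0
and d ≥ 0, so (0, 0) + t·d stays feasible for every t ≥ 0. Along this ray z = 6x1 + x2 changes by 25 per unit t, so z → +∞.

Unbounded: there is a feasible ray along which z → +∞.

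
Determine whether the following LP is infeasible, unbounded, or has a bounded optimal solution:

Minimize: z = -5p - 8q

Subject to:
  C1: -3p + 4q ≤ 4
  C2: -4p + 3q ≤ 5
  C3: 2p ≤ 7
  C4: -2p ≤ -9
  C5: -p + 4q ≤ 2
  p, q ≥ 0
C3 requires 2p ≤ 7, while C4 (-2p ≤ -9) is equivalent to 2p ≥ 9. Together they would need 9 ≤ 2p ≤ 7, which is impossible since 9 > 7. No point satisfies all constraints.

Infeasible: no point satisfies all constraints simultaneously.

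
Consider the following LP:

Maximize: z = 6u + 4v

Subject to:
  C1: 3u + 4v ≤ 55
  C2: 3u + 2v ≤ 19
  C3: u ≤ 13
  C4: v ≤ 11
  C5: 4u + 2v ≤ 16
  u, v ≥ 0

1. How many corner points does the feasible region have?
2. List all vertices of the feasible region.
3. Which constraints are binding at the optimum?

1. 3
2. (0, 0), (4, 0), (0, 8)
3. C5, u ≥ 0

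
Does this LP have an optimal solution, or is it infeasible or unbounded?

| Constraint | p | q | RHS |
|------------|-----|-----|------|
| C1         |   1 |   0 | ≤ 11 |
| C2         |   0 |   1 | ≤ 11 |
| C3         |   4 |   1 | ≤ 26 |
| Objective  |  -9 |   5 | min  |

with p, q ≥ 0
The point (6.5, 0) satisfies every constraint, so the LP is feasible; the constraints give p ≤ 11 and q ≤ 11, which with p, q ≥ 0 keep the feasible region inside a bounded box. A feasible, bounded LP attains a finite optimum at a vertex.

Evaluating z = -9p + 5q at each vertex:
  (0, 0): z = 0
  (6.5, 0): z = -58.5
  (3.75, 11): z = 21.25
  (0, 11): z = 55

The LP has an optimal solution: (6.5, 0) with z = -58.5.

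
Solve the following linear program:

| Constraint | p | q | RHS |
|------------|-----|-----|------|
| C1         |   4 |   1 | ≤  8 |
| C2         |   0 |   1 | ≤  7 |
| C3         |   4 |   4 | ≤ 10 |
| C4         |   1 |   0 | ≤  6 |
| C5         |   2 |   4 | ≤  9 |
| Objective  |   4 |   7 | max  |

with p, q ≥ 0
Each vertex is the intersection of two constraint boundaries that also satisfies all remaining constraints:
  p = 0 and q = 0 → (0, 0)
  4p + q = 8 and q = 0 → (2, 0)
  4p + q = 8 and 4p + 4q = 10 → (1.833, 0.6667)
  4p + 4q = 10 and 2p + 4q = 9 → (0.5, 2)
  2p + 4q = 9 and p = 0 → (0, 2.25)

Evaluating z = 4p + 7q at each vertex:
  (0, 0): z = 0
  (2, 0): z = 8
  (1.833, 0.6667): z = 12
  (0.5, 2): z = 16
  (0, 2.25): z = 15.75

The maximum is at (0.5, 2) with z = 16.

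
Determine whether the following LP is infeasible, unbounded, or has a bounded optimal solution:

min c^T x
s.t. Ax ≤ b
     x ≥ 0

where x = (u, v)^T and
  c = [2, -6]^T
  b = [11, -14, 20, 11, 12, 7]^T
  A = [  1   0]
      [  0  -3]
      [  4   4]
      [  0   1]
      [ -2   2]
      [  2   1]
The point (0, 5) satisfies every constraint, so the LP is feasible; the constraints give u ≤ 11 and v ≤ 11, which with u, v ≥ 0 keep the feasible region inside a bounded box. A feasible, bounded LP attains a finite optimum at a vertex.

Feasible with finite optimum z* = -30 at (0, 5).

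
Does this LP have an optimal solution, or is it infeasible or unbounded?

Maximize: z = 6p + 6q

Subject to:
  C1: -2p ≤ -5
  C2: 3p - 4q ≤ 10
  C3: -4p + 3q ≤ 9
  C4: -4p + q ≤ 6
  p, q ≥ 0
Feasible point: (3, 0) satisfies every constraint, so the LP is feasible.
Direction d = (1, 1): for each constraint row a, a·d ≤ 0 —
  (-2)(1) + (0)(1) = -2 ≤ 0
  (3)(1) + (-4)(1) = -1 ≤ 0
  (-4)(1) + (3)(1) = -1 ≤ 0
  (-4)(1) + (1)(1) = -3 ≤ 0
and d ≥ 0, so (3, 0) + t·d stays feasible for every t ≥ 0. Along this ray z = 6p + 6q changes by 12 per unit t, so z → +∞.

Unbounded — the objective can increase without bound over the feasible region.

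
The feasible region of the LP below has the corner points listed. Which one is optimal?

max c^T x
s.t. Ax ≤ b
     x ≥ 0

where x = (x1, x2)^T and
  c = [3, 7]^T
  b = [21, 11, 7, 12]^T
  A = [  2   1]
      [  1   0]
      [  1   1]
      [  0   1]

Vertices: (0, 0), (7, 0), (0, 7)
(0, 7) with z = 49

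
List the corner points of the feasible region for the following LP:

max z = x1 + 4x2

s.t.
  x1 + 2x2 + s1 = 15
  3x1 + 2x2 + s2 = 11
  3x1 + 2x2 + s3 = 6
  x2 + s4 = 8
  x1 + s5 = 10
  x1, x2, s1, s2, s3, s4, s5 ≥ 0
Each vertex is the intersection of two constraint boundaries that also satisfies all remaining constraints:
  x1 = 0 and x2 = 0 → (0, 0)
  3x1 + 2x2 = 6 and x2 = 0 → (2, 0)
  3x1 + 2x2 = 6 and x1 = 0 → (0, 3)

Vertices: (0, 0), (2, 0), (0, 3)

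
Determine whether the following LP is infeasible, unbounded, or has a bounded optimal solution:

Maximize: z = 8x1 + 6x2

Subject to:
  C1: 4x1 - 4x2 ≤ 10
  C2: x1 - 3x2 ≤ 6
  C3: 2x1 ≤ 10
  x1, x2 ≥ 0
Feasible point: (0, 0) satisfies every constraint, so the LP is feasible.
Direction d = (0, 1): for each constraint row a, a·d ≤ 0 —
  (4)(0) + (-4)(1) = -4 ≤ 0
  (1)(0) + (-3)(1) = -3 ≤ 0
  (2)(0) + (0)(1) = 0 ≤ 0
and d ≥ 0, so (0, 0) + t·d stays feasible for every t ≥ 0. Along this ray z = 8x1 + 6x2 changes by 6 per unit t, so z → +∞.

The LP is unbounded; z can be made arbitrarily large.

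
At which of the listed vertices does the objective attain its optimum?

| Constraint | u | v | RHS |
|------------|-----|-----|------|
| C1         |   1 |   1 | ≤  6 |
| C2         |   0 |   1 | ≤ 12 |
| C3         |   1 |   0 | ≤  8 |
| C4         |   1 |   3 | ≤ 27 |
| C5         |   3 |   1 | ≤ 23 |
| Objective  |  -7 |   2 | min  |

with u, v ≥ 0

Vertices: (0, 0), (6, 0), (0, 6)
(6, 0) with z = -42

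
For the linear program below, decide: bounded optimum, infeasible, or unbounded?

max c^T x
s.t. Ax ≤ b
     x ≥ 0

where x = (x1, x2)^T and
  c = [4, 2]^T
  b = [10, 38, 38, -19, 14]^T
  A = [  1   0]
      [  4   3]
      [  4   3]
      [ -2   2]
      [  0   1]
The point (9.5, 0) satisfies every constraint, so the LP is feasible; the constraints give x1 ≤ 10 and x2 ≤ 14, which with x1, x2 ≥ 0 keep the feasible region inside a bounded box. A feasible, bounded LP attains a finite optimum at a vertex.

Feasible with finite optimum z* = 38 at (9.5, 0).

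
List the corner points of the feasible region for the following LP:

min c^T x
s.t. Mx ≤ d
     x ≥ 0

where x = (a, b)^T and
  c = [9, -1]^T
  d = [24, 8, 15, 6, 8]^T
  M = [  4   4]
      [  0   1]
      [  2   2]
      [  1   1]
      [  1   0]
Each vertex is the intersection of two constraint boundaries that also satisfies all remaining constraints:
  a = 0 and b = 0 → (0, 0)
  4a + 4b = 24 and b = 0 → (6, 0)
  4a + 4b = 24 and a = 0 → (0, 6)

Vertices: (0, 0), (6, 0), (0, 6)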